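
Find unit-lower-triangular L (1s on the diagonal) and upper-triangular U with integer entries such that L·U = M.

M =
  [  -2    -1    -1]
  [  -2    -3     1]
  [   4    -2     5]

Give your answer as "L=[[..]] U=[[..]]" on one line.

L=[[1,0,0],[1,1,0],[-2,2,1]] U=[[-2,-1,-1],[0,-2,2],[0,0,-1]]

  row1 -= 1·row0 → [0,-2,2]
  row2 -= -2·row0 → [0,-4,3]
  row2 -= 2·row1 → [0,0,-1]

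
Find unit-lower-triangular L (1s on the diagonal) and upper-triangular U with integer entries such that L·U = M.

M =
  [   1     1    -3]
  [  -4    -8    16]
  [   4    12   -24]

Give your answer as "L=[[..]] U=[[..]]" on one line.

L=[[1,0,0],[-4,1,0],[4,-2,1]] U=[[1,1,-3],[0,-4,4],[0,0,-4]]

  r1 -= -4·r0 → [0,-4,4]
  r2 -= 4·r0 → [0,8,-12]
  r2 -= -2·r1 → [0,0,-4]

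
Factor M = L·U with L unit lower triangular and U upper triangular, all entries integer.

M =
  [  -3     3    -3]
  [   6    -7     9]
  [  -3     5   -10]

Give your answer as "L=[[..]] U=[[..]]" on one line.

L=[[1,0,0],[-2,1,0],[1,-2,1]] U=[[-3,3,-3],[0,-1,3],[0,0,-1]]

  r1 -= -2·r0 → [0,-1,3]
  r2 -= 1·r0 → [0,2,-7]
  r2 -= -2·r1 → [0,0,-1]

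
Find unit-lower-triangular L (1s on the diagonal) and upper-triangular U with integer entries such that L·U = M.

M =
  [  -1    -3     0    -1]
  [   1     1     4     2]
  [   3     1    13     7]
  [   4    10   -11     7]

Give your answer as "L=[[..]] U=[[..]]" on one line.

L=[[1,0,0,0],[-1,1,0,0],[-3,4,1,0],[-4,1,5,1]] U=[[-1,-3,0,-1],[0,-2,4,1],[0,0,-3,0],[0,0,0,2]]

  R1 -= -1·R0 → [0,-2,4,1]
  R2 -= -3·R0 → [0,-8,13,4]
  R3 -= -4·R0 → [0,-2,-11,3]
  R2 -= 4·R1 → [0,0,-3,0]
  R3 -= 1·R1 → [0,0,-15,2]
  R3 -= 5·R2 → [0,0,0,2]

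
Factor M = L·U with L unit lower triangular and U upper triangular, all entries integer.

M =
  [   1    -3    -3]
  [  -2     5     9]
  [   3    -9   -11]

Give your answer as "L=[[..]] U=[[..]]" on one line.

  row1 -= -2·row0 → [0,-1,3]
  row2 -= 3·row0 → [0,0,-2]
  row2 -= 0·row1 → [0,0,-2]

L=[[1,0,0],[-2,1,0],[3,0,1]] U=[[1,-3,-3],[0,-1,3],[0,0,-2]]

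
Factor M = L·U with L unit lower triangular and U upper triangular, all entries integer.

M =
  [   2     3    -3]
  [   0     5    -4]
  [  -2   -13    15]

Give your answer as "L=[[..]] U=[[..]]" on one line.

L=[[1,0,0],[0,1,0],[-1,-2,1]] U=[[2,3,-3],[0,5,-4],[0,0,4]]

  R1 -= 0·R0 → [0,5,-4]
  R2 -= -1·R0 → [0,-10,12]
  R2 -= -2·R1 → [0,0,4]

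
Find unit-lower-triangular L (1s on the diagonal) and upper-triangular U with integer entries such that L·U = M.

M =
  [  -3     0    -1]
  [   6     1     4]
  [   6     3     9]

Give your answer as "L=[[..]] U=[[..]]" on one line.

L=[[1,0,0],[-2,1,0],[-2,3,1]] U=[[-3,0,-1],[0,1,2],[0,0,1]]

  row1 -= -2·row0 → [0,1,2]
  row2 -= -2·row0 → [0,3,7]
  row2 -= 3·row1 → [0,0,1]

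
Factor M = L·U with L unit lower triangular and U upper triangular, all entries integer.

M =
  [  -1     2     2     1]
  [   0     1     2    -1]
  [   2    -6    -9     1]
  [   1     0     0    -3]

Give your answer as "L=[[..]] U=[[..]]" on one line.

  row1 -= 0·row0 → [0,1,2,-1]
  row2 -= -2·row0 → [0,-2,-5,3]
  row3 -= -1·row0 → [0,2,2,-2]
  row2 -= -2·row1 → [0,0,-1,1]
  row3 -= 2·row1 → [0,0,-2,0]
  row3 -= 2·row2 → [0,0,0,-2]

L=[[1,0,0,0],[0,1,0,0],[-2,-2,1,0],[-1,2,2,1]] U=[[-1,2,2,1],[0,1,2,-1],[0,0,-1,1],[0,0,0,-2]]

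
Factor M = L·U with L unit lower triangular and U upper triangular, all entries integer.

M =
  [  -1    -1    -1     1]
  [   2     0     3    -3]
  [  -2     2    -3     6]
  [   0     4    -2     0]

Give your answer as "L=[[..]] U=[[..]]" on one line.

L=[[1,0,0,0],[-2,1,0,0],[2,-2,1,0],[0,-2,0,1]] U=[[-1,-1,-1,1],[0,-2,1,-1],[0,0,1,2],[0,0,0,-2]]

  R1 -= -2·R0 → [0,-2,1,-1]
  R2 -= 2·R0 → [0,4,-1,4]
  R3 -= 0·R0 → [0,4,-2,0]
  R2 -= -2·R1 → [0,0,1,2]
  R3 -= -2·R1 → [0,0,0,-2]
  R3 -= 0·R2 → [0,0,0,-2]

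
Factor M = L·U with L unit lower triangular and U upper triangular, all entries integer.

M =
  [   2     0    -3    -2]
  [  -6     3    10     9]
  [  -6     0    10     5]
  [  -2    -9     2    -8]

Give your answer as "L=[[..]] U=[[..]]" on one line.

L=[[1,0,0,0],[-3,1,0,0],[-3,0,1,0],[-1,-3,2,1]] U=[[2,0,-3,-2],[0,3,1,3],[0,0,1,-1],[0,0,0,1]]

  r1 -= -3·r0 → [0,3,1,3]
  r2 -= -3·r0 → [0,0,1,-1]
  r3 -= -1·r0 → [0,-9,-1,-10]
  r2 -= 0·r1 → [0,0,1,-1]
  r3 -= -3·r1 → [0,0,2,-1]
  r3 -= 2·r2 → [0,0,0,1]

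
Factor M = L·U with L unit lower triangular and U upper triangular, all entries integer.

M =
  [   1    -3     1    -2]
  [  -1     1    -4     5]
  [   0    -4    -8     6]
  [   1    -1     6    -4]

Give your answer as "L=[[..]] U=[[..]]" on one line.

  row1 -= -1·row0 → [0,-2,-3,3]
  row2 -= 0·row0 → [0,-4,-8,6]
  row3 -= 1·row0 → [0,2,5,-2]
  row2 -= 2·row1 → [0,0,-2,0]
  row3 -= -1·row1 → [0,0,2,1]
  row3 -= -1·row2 → [0,0,0,1]

L=[[1,0,0,0],[-1,1,0,0],[0,2,1,0],[1,-1,-1,1]] U=[[1,-3,1,-2],[0,-2,-3,3],[0,0,-2,0],[0,0,0,1]]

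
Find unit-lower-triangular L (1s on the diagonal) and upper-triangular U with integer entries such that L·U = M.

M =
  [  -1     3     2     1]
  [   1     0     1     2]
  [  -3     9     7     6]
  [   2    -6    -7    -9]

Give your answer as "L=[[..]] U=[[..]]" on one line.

  R1 -= -1·R0 → [0,3,3,3]
  R2 -= 3·R0 → [0,0,1,3]
  R3 -= -2·R0 → [0,0,-3,-7]
  R2 -= 0·R1 → [0,0,1,3]
  R3 -= 0·R1 → [0,0,-3,-7]
  R3 -= -3·R2 → [0,0,0,2]

L=[[1,0,0,0],[-1,1,0,0],[3,0,1,0],[-2,0,-3,1]] U=[[-1,3,2,1],[0,3,3,3],[0,0,1,3],[0,0,0,2]]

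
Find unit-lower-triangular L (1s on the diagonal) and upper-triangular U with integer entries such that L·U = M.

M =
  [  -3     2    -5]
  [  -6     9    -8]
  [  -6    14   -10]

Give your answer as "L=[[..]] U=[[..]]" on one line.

  row1 -= 2·row0 → [0,5,2]
  row2 -= 2·row0 → [0,10,0]
  row2 -= 2·row1 → [0,0,-4]

L=[[1,0,0],[2,1,0],[2,2,1]] U=[[-3,2,-5],[0,5,2],[0,0,-4]]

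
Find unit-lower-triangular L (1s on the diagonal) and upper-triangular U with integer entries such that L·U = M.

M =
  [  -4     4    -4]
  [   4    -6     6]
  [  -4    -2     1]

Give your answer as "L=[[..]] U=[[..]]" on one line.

L=[[1,0,0],[-1,1,0],[1,3,1]] U=[[-4,4,-4],[0,-2,2],[0,0,-1]]

  R1 -= -1·R0 → [0,-2,2]
  R2 -= 1·R0 → [0,-6,5]
  R2 -= 3·R1 → [0,0,-1]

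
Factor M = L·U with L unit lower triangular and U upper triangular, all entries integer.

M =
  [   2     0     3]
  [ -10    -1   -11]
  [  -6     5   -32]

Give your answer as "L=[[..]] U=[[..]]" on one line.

  R1 -= -5·R0 → [0,-1,4]
  R2 -= -3·R0 → [0,5,-23]
  R2 -= -5·R1 → [0,0,-3]

L=[[1,0,0],[-5,1,0],[-3,-5,1]] U=[[2,0,3],[0,-1,4],[0,0,-3]]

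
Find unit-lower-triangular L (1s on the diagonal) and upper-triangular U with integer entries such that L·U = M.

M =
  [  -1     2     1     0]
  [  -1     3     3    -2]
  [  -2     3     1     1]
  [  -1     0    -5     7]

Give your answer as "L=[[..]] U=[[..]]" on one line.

  R1 -= 1·R0 → [0,1,2,-2]
  R2 -= 2·R0 → [0,-1,-1,1]
  R3 -= 1·R0 → [0,-2,-6,7]
  R2 -= -1·R1 → [0,0,1,-1]
  R3 -= -2·R1 → [0,0,-2,3]
  R3 -= -2·R2 → [0,0,0,1]

L=[[1,0,0,0],[1,1,0,0],[2,-1,1,0],[1,-2,-2,1]] U=[[-1,2,1,0],[0,1,2,-2],[0,0,1,-1],[0,0,0,1]]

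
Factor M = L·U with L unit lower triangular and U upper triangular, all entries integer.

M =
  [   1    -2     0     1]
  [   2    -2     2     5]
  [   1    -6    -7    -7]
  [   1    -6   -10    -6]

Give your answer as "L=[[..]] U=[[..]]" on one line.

L=[[1,0,0,0],[2,1,0,0],[1,-2,1,0],[1,-2,2,1]] U=[[1,-2,0,1],[0,2,2,3],[0,0,-3,-2],[0,0,0,3]]

  r1 -= 2·r0 → [0,2,2,3]
  r2 -= 1·r0 → [0,-4,-7,-8]
  r3 -= 1·r0 → [0,-4,-10,-7]
  r2 -= -2·r1 → [0,0,-3,-2]
  r3 -= -2·r1 → [0,0,-6,-1]
  r3 -= 2·r2 → [0,0,0,3]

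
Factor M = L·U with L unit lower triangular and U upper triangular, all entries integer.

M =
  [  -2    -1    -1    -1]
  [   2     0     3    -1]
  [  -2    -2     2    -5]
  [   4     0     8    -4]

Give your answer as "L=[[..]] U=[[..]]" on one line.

L=[[1,0,0,0],[-1,1,0,0],[1,1,1,0],[-2,2,2,1]] U=[[-2,-1,-1,-1],[0,-1,2,-2],[0,0,1,-2],[0,0,0,2]]

  R1 -= -1·R0 → [0,-1,2,-2]
  R2 -= 1·R0 → [0,-1,3,-4]
  R3 -= -2·R0 → [0,-2,6,-6]
  R2 -= 1·R1 → [0,0,1,-2]
  R3 -= 2·R1 → [0,0,2,-2]
  R3 -= 2·R2 → [0,0,0,2]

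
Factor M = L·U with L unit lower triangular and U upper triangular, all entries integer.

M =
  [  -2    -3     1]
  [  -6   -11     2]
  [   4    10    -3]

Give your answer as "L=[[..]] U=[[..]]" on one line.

  r1 -= 3·r0 → [0,-2,-1]
  r2 -= -2·r0 → [0,4,-1]
  r2 -= -2·r1 → [0,0,-3]

L=[[1,0,0],[3,1,0],[-2,-2,1]] U=[[-2,-3,1],[0,-2,-1],[0,0,-3]]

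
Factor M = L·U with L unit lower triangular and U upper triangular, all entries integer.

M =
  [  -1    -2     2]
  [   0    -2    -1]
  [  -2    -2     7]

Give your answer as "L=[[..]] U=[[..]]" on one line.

L=[[1,0,0],[0,1,0],[2,-1,1]] U=[[-1,-2,2],[0,-2,-1],[0,0,2]]

  row1 -= 0·row0 → [0,-2,-1]
  row2 -= 2·row0 → [0,2,3]
  row2 -= -1·row1 → [0,0,2]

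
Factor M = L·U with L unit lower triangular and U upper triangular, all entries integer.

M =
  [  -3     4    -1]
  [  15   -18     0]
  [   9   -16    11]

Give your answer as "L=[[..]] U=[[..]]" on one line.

  r1 -= -5·r0 → [0,2,-5]
  r2 -= -3·r0 → [0,-4,8]
  r2 -= -2·r1 → [0,0,-2]

L=[[1,0,0],[-5,1,0],[-3,-2,1]] U=[[-3,4,-1],[0,2,-5],[0,0,-2]]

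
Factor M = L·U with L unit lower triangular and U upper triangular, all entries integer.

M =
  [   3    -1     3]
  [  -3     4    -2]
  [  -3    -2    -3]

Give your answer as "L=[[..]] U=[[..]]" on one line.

  r1 -= -1·r0 → [0,3,1]
  r2 -= -1·r0 → [0,-3,0]
  r2 -= -1·r1 → [0,0,1]

L=[[1,0,0],[-1,1,0],[-1,-1,1]] U=[[3,-1,3],[0,3,1],[0,0,1]]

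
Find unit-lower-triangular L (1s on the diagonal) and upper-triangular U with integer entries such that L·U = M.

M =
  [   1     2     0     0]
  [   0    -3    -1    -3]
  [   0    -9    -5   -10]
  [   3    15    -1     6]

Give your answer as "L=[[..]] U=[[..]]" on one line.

L=[[1,0,0,0],[0,1,0,0],[0,3,1,0],[3,-3,2,1]] U=[[1,2,0,0],[0,-3,-1,-3],[0,0,-2,-1],[0,0,0,-1]]

  row1 -= 0·row0 → [0,-3,-1,-3]
  row2 -= 0·row0 → [0,-9,-5,-10]
  row3 -= 3·row0 → [0,9,-1,6]
  row2 -= 3·row1 → [0,0,-2,-1]
  row3 -= -3·row1 → [0,0,-4,-3]
  row3 -= 2·row2 → [0,0,0,-1]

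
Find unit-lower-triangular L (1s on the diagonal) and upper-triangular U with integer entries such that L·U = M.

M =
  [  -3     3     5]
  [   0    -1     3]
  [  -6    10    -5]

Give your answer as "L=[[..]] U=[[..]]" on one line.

  r1 -= 0·r0 → [0,-1,3]
  r2 -= 2·r0 → [0,4,-15]
  r2 -= -4·r1 → [0,0,-3]

L=[[1,0,0],[0,1,0],[2,-4,1]] U=[[-3,3,5],[0,-1,3],[0,0,-3]]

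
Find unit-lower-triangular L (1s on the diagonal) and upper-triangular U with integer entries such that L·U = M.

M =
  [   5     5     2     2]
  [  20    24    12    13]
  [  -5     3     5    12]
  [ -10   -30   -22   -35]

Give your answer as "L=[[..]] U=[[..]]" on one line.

L=[[1,0,0,0],[4,1,0,0],[-1,2,1,0],[-2,-5,-2,1]] U=[[5,5,2,2],[0,4,4,5],[0,0,-1,4],[0,0,0,2]]

  r1 -= 4·r0 → [0,4,4,5]
  r2 -= -1·r0 → [0,8,7,14]
  r3 -= -2·r0 → [0,-20,-18,-31]
  r2 -= 2·r1 → [0,0,-1,4]
  r3 -= -5·r1 → [0,0,2,-6]
  r3 -= -2·r2 → [0,0,0,2]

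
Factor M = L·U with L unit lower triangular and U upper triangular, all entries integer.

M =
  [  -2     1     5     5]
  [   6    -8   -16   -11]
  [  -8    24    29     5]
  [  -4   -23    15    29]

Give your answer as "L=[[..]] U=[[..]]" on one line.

  r1 -= -3·r0 → [0,-5,-1,4]
  r2 -= 4·r0 → [0,20,9,-15]
  r3 -= 2·r0 → [0,-25,5,19]
  r2 -= -4·r1 → [0,0,5,1]
  r3 -= 5·r1 → [0,0,10,-1]
  r3 -= 2·r2 → [0,0,0,-3]

L=[[1,0,0,0],[-3,1,0,0],[4,-4,1,0],[2,5,2,1]] U=[[-2,1,5,5],[0,-5,-1,4],[0,0,5,1],[0,0,0,-3]]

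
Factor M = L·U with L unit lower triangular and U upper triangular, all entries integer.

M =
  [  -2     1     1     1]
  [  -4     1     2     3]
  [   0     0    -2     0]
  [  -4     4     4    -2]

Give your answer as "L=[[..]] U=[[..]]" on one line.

L=[[1,0,0,0],[2,1,0,0],[0,0,1,0],[2,-2,-1,1]] U=[[-2,1,1,1],[0,-1,0,1],[0,0,-2,0],[0,0,0,-2]]

  r1 -= 2·r0 → [0,-1,0,1]
  r2 -= 0·r0 → [0,0,-2,0]
  r3 -= 2·r0 → [0,2,2,-4]
  r2 -= 0·r1 → [0,0,-2,0]
  r3 -= -2·r1 → [0,0,2,-2]
  r3 -= -1·r2 → [0,0,0,-2]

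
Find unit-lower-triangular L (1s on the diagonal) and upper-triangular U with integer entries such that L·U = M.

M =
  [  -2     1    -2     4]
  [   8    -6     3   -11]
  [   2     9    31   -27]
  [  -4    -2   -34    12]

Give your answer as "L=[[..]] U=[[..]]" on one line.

L=[[1,0,0,0],[-4,1,0,0],[-1,-5,1,0],[2,2,-5,1]] U=[[-2,1,-2,4],[0,-2,-5,5],[0,0,4,2],[0,0,0,4]]

  row1 -= -4·row0 → [0,-2,-5,5]
  row2 -= -1·row0 → [0,10,29,-23]
  row3 -= 2·row0 → [0,-4,-30,4]
  row2 -= -5·row1 → [0,0,4,2]
  row3 -= 2·row1 → [0,0,-20,-6]
  row3 -= -5·row2 → [0,0,0,4]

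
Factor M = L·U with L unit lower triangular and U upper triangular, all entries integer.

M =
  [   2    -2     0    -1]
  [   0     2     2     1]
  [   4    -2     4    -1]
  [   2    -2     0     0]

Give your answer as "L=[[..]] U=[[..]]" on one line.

L=[[1,0,0,0],[0,1,0,0],[2,1,1,0],[1,0,0,1]] U=[[2,-2,0,-1],[0,2,2,1],[0,0,2,0],[0,0,0,1]]

  row1 -= 0·row0 → [0,2,2,1]
  row2 -= 2·row0 → [0,2,4,1]
  row3 -= 1·row0 → [0,0,0,1]
  row2 -= 1·row1 → [0,0,2,0]
  row3 -= 0·row1 → [0,0,0,1]
  row3 -= 0·row2 → [0,0,0,1]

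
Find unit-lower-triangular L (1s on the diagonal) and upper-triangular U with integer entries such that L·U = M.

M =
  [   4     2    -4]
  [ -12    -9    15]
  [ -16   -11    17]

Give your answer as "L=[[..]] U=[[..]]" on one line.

L=[[1,0,0],[-3,1,0],[-4,1,1]] U=[[4,2,-4],[0,-3,3],[0,0,-2]]

  R1 -= -3·R0 → [0,-3,3]
  R2 -= -4·R0 → [0,-3,1]
  R2 -= 1·R1 → [0,0,-2]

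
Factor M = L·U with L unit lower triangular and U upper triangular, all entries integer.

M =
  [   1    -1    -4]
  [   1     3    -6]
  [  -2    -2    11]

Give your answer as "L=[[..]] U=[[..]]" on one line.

L=[[1,0,0],[1,1,0],[-2,-1,1]] U=[[1,-1,-4],[0,4,-2],[0,0,1]]

  row1 -= 1·row0 → [0,4,-2]
  row2 -= -2·row0 → [0,-4,3]
  row2 -= -1·row1 → [0,0,1]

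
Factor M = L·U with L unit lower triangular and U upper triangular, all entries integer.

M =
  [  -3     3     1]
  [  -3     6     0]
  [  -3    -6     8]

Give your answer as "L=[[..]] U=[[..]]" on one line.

  row1 -= 1·row0 → [0,3,-1]
  row2 -= 1·row0 → [0,-9,7]
  row2 -= -3·row1 → [0,0,4]

L=[[1,0,0],[1,1,0],[1,-3,1]] U=[[-3,3,1],[0,3,-1],[0,0,4]]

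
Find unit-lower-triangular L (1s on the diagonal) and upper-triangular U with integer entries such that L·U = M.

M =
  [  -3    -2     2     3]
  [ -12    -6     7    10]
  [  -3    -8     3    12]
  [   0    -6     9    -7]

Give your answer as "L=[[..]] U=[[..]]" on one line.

  r1 -= 4·r0 → [0,2,-1,-2]
  r2 -= 1·r0 → [0,-6,1,9]
  r3 -= 0·r0 → [0,-6,9,-7]
  r2 -= -3·r1 → [0,0,-2,3]
  r3 -= -3·r1 → [0,0,6,-13]
  r3 -= -3·r2 → [0,0,0,-4]

L=[[1,0,0,0],[4,1,0,0],[1,-3,1,0],[0,-3,-3,1]] U=[[-3,-2,2,3],[0,2,-1,-2],[0,0,-2,3],[0,0,0,-4]]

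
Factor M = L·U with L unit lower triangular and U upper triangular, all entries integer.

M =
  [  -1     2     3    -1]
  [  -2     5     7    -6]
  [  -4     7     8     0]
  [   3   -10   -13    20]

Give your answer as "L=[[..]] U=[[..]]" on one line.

  R1 -= 2·R0 → [0,1,1,-4]
  R2 -= 4·R0 → [0,-1,-4,4]
  R3 -= -3·R0 → [0,-4,-4,17]
  R2 -= -1·R1 → [0,0,-3,0]
  R3 -= -4·R1 → [0,0,0,1]
  R3 -= 0·R2 → [0,0,0,1]

L=[[1,0,0,0],[2,1,0,0],[4,-1,1,0],[-3,-4,0,1]] U=[[-1,2,3,-1],[0,1,1,-4],[0,0,-3,0],[0,0,0,1]]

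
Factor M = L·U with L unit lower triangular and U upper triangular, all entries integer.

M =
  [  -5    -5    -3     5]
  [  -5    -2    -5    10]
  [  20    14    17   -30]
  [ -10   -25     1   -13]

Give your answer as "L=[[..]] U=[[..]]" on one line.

L=[[1,0,0,0],[1,1,0,0],[-4,-2,1,0],[2,-5,-3,1]] U=[[-5,-5,-3,5],[0,3,-2,5],[0,0,1,0],[0,0,0,2]]

  R1 -= 1·R0 → [0,3,-2,5]
  R2 -= -4·R0 → [0,-6,5,-10]
  R3 -= 2·R0 → [0,-15,7,-23]
  R2 -= -2·R1 → [0,0,1,0]
  R3 -= -5·R1 → [0,0,-3,2]
  R3 -= -3·R2 → [0,0,0,2]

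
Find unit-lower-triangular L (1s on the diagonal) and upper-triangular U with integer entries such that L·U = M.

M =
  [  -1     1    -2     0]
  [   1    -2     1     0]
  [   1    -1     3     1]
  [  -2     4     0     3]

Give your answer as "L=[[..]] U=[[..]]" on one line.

L=[[1,0,0,0],[-1,1,0,0],[-1,0,1,0],[2,-2,2,1]] U=[[-1,1,-2,0],[0,-1,-1,0],[0,0,1,1],[0,0,0,1]]

  row1 -= -1·row0 → [0,-1,-1,0]
  row2 -= -1·row0 → [0,0,1,1]
  row3 -= 2·row0 → [0,2,4,3]
  row2 -= 0·row1 → [0,0,1,1]
  row3 -= -2·row1 → [0,0,2,3]
  row3 -= 2·row2 → [0,0,0,1]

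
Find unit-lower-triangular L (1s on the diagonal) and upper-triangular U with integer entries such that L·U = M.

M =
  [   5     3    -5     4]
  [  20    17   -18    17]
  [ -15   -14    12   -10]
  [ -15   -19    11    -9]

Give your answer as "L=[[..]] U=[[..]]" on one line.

L=[[1,0,0,0],[4,1,0,0],[-3,-1,1,0],[-3,-2,0,1]] U=[[5,3,-5,4],[0,5,2,1],[0,0,-1,3],[0,0,0,5]]

  R1 -= 4·R0 → [0,5,2,1]
  R2 -= -3·R0 → [0,-5,-3,2]
  R3 -= -3·R0 → [0,-10,-4,3]
  R2 -= -1·R1 → [0,0,-1,3]
  R3 -= -2·R1 → [0,0,0,5]
  R3 -= 0·R2 → [0,0,0,5]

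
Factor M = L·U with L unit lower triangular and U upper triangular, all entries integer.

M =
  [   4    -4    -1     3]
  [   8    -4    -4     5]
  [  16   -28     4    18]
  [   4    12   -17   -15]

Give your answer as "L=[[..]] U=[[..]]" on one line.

L=[[1,0,0,0],[2,1,0,0],[4,-3,1,0],[1,4,-4,1]] U=[[4,-4,-1,3],[0,4,-2,-1],[0,0,2,3],[0,0,0,-2]]

  r1 -= 2·r0 → [0,4,-2,-1]
  r2 -= 4·r0 → [0,-12,8,6]
  r3 -= 1·r0 → [0,16,-16,-18]
  r2 -= -3·r1 → [0,0,2,3]
  r3 -= 4·r1 → [0,0,-8,-14]
  r3 -= -4·r2 → [0,0,0,-2]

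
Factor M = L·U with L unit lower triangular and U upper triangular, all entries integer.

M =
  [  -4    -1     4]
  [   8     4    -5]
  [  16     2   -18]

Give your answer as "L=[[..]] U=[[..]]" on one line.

L=[[1,0,0],[-2,1,0],[-4,-1,1]] U=[[-4,-1,4],[0,2,3],[0,0,1]]

  R1 -= -2·R0 → [0,2,3]
  R2 -= -4·R0 → [0,-2,-2]
  R2 -= -1·R1 → [0,0,1]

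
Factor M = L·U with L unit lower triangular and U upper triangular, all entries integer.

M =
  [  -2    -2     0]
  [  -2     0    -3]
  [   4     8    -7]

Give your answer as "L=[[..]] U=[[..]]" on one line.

L=[[1,0,0],[1,1,0],[-2,2,1]] U=[[-2,-2,0],[0,2,-3],[0,0,-1]]

  R1 -= 1·R0 → [0,2,-3]
  R2 -= -2·R0 → [0,4,-7]
  R2 -= 2·R1 → [0,0,-1]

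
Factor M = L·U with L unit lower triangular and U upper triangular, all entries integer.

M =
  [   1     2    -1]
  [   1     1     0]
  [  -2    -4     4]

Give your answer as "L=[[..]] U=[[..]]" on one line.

  row1 -= 1·row0 → [0,-1,1]
  row2 -= -2·row0 → [0,0,2]
  row2 -= 0·row1 → [0,0,2]

L=[[1,0,0],[1,1,0],[-2,0,1]] U=[[1,2,-1],[0,-1,1],[0,0,2]]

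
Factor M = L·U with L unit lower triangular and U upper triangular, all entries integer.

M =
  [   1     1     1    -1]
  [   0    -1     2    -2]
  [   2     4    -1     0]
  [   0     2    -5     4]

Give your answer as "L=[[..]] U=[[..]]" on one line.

L=[[1,0,0,0],[0,1,0,0],[2,-2,1,0],[0,-2,-1,1]] U=[[1,1,1,-1],[0,-1,2,-2],[0,0,1,-2],[0,0,0,-2]]

  row1 -= 0·row0 → [0,-1,2,-2]
  row2 -= 2·row0 → [0,2,-3,2]
  row3 -= 0·row0 → [0,2,-5,4]
  row2 -= -2·row1 → [0,0,1,-2]
  row3 -= -2·row1 → [0,0,-1,0]
  row3 -= -1·row2 → [0,0,0,-2]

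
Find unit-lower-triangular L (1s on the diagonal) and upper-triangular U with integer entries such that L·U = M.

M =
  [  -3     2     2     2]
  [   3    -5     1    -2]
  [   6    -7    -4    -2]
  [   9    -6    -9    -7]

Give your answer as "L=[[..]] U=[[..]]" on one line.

  row1 -= -1·row0 → [0,-3,3,0]
  row2 -= -2·row0 → [0,-3,0,2]
  row3 -= -3·row0 → [0,0,-3,-1]
  row2 -= 1·row1 → [0,0,-3,2]
  row3 -= 0·row1 → [0,0,-3,-1]
  row3 -= 1·row2 → [0,0,0,-3]

L=[[1,0,0,0],[-1,1,0,0],[-2,1,1,0],[-3,0,1,1]] U=[[-3,2,2,2],[0,-3,3,0],[0,0,-3,2],[0,0,0,-3]]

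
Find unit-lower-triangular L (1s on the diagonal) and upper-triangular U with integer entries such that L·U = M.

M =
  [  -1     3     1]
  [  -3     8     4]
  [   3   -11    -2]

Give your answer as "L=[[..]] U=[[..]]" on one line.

L=[[1,0,0],[3,1,0],[-3,2,1]] U=[[-1,3,1],[0,-1,1],[0,0,-1]]

  row1 -= 3·row0 → [0,-1,1]
  row2 -= -3·row0 → [0,-2,1]
  row2 -= 2·row1 → [0,0,-1]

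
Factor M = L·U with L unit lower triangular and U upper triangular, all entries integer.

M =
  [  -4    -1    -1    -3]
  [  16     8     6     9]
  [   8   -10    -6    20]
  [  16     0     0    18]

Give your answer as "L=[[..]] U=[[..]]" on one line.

  r1 -= -4·r0 → [0,4,2,-3]
  r2 -= -2·r0 → [0,-12,-8,14]
  r3 -= -4·r0 → [0,-4,-4,6]
  r2 -= -3·r1 → [0,0,-2,5]
  r3 -= -1·r1 → [0,0,-2,3]
  r3 -= 1·r2 → [0,0,0,-2]

L=[[1,0,0,0],[-4,1,0,0],[-2,-3,1,0],[-4,-1,1,1]] U=[[-4,-1,-1,-3],[0,4,2,-3],[0,0,-2,5],[0,0,0,-2]]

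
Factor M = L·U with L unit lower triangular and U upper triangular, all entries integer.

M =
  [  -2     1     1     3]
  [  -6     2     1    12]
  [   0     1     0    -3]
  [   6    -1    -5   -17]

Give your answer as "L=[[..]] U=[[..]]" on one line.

L=[[1,0,0,0],[3,1,0,0],[0,-1,1,0],[-3,-2,3,1]] U=[[-2,1,1,3],[0,-1,-2,3],[0,0,-2,0],[0,0,0,-2]]

  R1 -= 3·R0 → [0,-1,-2,3]
  R2 -= 0·R0 → [0,1,0,-3]
  R3 -= -3·R0 → [0,2,-2,-8]
  R2 -= -1·R1 → [0,0,-2,0]
  R3 -= -2·R1 → [0,0,-6,-2]
  R3 -= 3·R2 → [0,0,0,-2]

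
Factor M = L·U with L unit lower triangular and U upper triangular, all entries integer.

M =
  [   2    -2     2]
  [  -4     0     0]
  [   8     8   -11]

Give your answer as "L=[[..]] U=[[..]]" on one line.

L=[[1,0,0],[-2,1,0],[4,-4,1]] U=[[2,-2,2],[0,-4,4],[0,0,-3]]

  R1 -= -2·R0 → [0,-4,4]
  R2 -= 4·R0 → [0,16,-19]
  R2 -= -4·R1 → [0,0,-3]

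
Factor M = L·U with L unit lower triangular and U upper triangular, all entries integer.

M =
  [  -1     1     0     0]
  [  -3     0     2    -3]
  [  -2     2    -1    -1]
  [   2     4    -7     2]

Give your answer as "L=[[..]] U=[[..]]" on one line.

L=[[1,0,0,0],[3,1,0,0],[2,0,1,0],[-2,-2,3,1]] U=[[-1,1,0,0],[0,-3,2,-3],[0,0,-1,-1],[0,0,0,-1]]

  r1 -= 3·r0 → [0,-3,2,-3]
  r2 -= 2·r0 → [0,0,-1,-1]
  r3 -= -2·r0 → [0,6,-7,2]
  r2 -= 0·r1 → [0,0,-1,-1]
  r3 -= -2·r1 → [0,0,-3,-4]
  r3 -= 3·r2 → [0,0,0,-1]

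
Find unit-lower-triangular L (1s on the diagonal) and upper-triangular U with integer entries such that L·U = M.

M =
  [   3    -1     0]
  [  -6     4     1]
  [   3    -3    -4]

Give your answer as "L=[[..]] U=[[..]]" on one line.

L=[[1,0,0],[-2,1,0],[1,-1,1]] U=[[3,-1,0],[0,2,1],[0,0,-3]]

  r1 -= -2·r0 → [0,2,1]
  r2 -= 1·r0 → [0,-2,-4]
  r2 -= -1·r1 → [0,0,-3]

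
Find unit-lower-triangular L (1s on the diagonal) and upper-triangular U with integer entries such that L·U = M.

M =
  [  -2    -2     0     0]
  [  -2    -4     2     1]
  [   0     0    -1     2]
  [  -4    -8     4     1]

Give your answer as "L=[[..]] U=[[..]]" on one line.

  R1 -= 1·R0 → [0,-2,2,1]
  R2 -= 0·R0 → [0,0,-1,2]
  R3 -= 2·R0 → [0,-4,4,1]
  R2 -= 0·R1 → [0,0,-1,2]
  R3 -= 2·R1 → [0,0,0,-1]
  R3 -= 0·R2 → [0,0,0,-1]

L=[[1,0,0,0],[1,1,0,0],[0,0,1,0],[2,2,0,1]] U=[[-2,-2,0,0],[0,-2,2,1],[0,0,-1,2],[0,0,0,-1]]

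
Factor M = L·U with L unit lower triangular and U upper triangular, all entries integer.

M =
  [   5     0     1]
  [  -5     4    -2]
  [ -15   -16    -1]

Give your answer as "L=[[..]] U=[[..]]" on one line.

L=[[1,0,0],[-1,1,0],[-3,-4,1]] U=[[5,0,1],[0,4,-1],[0,0,-2]]

  row1 -= -1·row0 → [0,4,-1]
  row2 -= -3·row0 → [0,-16,2]
  row2 -= -4·row1 → [0,0,-2]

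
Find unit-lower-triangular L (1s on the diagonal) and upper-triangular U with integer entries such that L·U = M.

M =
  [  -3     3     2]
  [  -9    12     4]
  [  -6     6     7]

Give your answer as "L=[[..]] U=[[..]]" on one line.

  R1 -= 3·R0 → [0,3,-2]
  R2 -= 2·R0 → [0,0,3]
  R2 -= 0·R1 → [0,0,3]

L=[[1,0,0],[3,1,0],[2,0,1]] U=[[-3,3,2],[0,3,-2],[0,0,3]]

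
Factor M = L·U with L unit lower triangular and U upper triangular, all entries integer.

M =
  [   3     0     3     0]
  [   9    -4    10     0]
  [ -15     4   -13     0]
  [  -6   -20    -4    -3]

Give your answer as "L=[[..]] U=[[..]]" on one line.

  r1 -= 3·r0 → [0,-4,1,0]
  r2 -= -5·r0 → [0,4,2,0]
  r3 -= -2·r0 → [0,-20,2,-3]
  r2 -= -1·r1 → [0,0,3,0]
  r3 -= 5·r1 → [0,0,-3,-3]
  r3 -= -1·r2 → [0,0,0,-3]

L=[[1,0,0,0],[3,1,0,0],[-5,-1,1,0],[-2,5,-1,1]] U=[[3,0,3,0],[0,-4,1,0],[0,0,3,0],[0,0,0,-3]]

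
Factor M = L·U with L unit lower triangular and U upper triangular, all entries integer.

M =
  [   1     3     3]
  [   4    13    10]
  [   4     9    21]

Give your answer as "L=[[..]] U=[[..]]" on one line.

  R1 -= 4·R0 → [0,1,-2]
  R2 -= 4·R0 → [0,-3,9]
  R2 -= -3·R1 → [0,0,3]

L=[[1,0,0],[4,1,0],[4,-3,1]] U=[[1,3,3],[0,1,-2],[0,0,3]]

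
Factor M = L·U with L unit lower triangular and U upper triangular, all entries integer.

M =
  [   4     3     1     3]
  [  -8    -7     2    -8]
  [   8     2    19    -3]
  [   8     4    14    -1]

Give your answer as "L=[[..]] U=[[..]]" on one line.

  r1 -= -2·r0 → [0,-1,4,-2]
  r2 -= 2·r0 → [0,-4,17,-9]
  r3 -= 2·r0 → [0,-2,12,-7]
  r2 -= 4·r1 → [0,0,1,-1]
  r3 -= 2·r1 → [0,0,4,-3]
  r3 -= 4·r2 → [0,0,0,1]

L=[[1,0,0,0],[-2,1,0,0],[2,4,1,0],[2,2,4,1]] U=[[4,3,1,3],[0,-1,4,-2],[0,0,1,-1],[0,0,0,1]]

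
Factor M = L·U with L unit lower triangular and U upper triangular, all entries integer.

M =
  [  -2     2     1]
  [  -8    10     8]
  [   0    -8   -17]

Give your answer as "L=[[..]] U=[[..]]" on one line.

  R1 -= 4·R0 → [0,2,4]
  R2 -= 0·R0 → [0,-8,-17]
  R2 -= -4·R1 → [0,0,-1]

L=[[1,0,0],[4,1,0],[0,-4,1]] U=[[-2,2,1],[0,2,4],[0,0,-1]]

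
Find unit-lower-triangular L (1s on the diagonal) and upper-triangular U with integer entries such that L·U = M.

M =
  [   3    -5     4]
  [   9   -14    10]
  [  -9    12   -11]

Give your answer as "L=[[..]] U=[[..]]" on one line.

  R1 -= 3·R0 → [0,1,-2]
  R2 -= -3·R0 → [0,-3,1]
  R2 -= -3·R1 → [0,0,-5]

L=[[1,0,0],[3,1,0],[-3,-3,1]] U=[[3,-5,4],[0,1,-2],[0,0,-5]]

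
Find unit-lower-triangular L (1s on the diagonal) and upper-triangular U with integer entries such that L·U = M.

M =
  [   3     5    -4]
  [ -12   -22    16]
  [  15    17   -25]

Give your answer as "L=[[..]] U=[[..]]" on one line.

  row1 -= -4·row0 → [0,-2,0]
  row2 -= 5·row0 → [0,-8,-5]
  row2 -= 4·row1 → [0,0,-5]

L=[[1,0,0],[-4,1,0],[5,4,1]] U=[[3,5,-4],[0,-2,0],[0,0,-5]]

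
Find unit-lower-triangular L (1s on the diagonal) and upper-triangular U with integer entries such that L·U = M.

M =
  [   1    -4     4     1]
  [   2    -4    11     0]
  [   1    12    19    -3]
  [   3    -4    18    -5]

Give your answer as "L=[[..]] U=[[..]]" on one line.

  r1 -= 2·r0 → [0,4,3,-2]
  r2 -= 1·r0 → [0,16,15,-4]
  r3 -= 3·r0 → [0,8,6,-8]
  r2 -= 4·r1 → [0,0,3,4]
  r3 -= 2·r1 → [0,0,0,-4]
  r3 -= 0·r2 → [0,0,0,-4]

L=[[1,0,0,0],[2,1,0,0],[1,4,1,0],[3,2,0,1]] U=[[1,-4,4,1],[0,4,3,-2],[0,0,3,4],[0,0,0,-4]]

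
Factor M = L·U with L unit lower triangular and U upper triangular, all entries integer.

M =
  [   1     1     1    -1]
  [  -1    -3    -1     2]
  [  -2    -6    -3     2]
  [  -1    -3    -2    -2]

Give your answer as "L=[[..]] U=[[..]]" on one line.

  row1 -= -1·row0 → [0,-2,0,1]
  row2 -= -2·row0 → [0,-4,-1,0]
  row3 -= -1·row0 → [0,-2,-1,-3]
  row2 -= 2·row1 → [0,0,-1,-2]
  row3 -= 1·row1 → [0,0,-1,-4]
  row3 -= 1·row2 → [0,0,0,-2]

L=[[1,0,0,0],[-1,1,0,0],[-2,2,1,0],[-1,1,1,1]] U=[[1,1,1,-1],[0,-2,0,1],[0,0,-1,-2],[0,0,0,-2]]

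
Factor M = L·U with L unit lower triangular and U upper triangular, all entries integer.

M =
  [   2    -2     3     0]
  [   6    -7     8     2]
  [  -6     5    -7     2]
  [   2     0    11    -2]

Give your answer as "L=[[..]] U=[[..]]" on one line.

  r1 -= 3·r0 → [0,-1,-1,2]
  r2 -= -3·r0 → [0,-1,2,2]
  r3 -= 1·r0 → [0,2,8,-2]
  r2 -= 1·r1 → [0,0,3,0]
  r3 -= -2·r1 → [0,0,6,2]
  r3 -= 2·r2 → [0,0,0,2]

L=[[1,0,0,0],[3,1,0,0],[-3,1,1,0],[1,-2,2,1]] U=[[2,-2,3,0],[0,-1,-1,2],[0,0,3,0],[0,0,0,2]]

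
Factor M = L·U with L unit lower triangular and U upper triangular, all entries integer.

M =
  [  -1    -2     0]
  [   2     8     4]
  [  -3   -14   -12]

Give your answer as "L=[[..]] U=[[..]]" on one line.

L=[[1,0,0],[-2,1,0],[3,-2,1]] U=[[-1,-2,0],[0,4,4],[0,0,-4]]

  row1 -= -2·row0 → [0,4,4]
  row2 -= 3·row0 → [0,-8,-12]
  row2 -= -2·row1 → [0,0,-4]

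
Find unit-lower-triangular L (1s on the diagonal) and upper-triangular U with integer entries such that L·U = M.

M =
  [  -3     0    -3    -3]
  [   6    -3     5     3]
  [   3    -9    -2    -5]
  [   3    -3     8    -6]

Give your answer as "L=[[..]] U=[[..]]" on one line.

L=[[1,0,0,0],[-2,1,0,0],[-1,3,1,0],[-1,1,-3,1]] U=[[-3,0,-3,-3],[0,-3,-1,-3],[0,0,-2,1],[0,0,0,-3]]

  R1 -= -2·R0 → [0,-3,-1,-3]
  R2 -= -1·R0 → [0,-9,-5,-8]
  R3 -= -1·R0 → [0,-3,5,-9]
  R2 -= 3·R1 → [0,0,-2,1]
  R3 -= 1·R1 → [0,0,6,-6]
  R3 -= -3·R2 → [0,0,0,-3]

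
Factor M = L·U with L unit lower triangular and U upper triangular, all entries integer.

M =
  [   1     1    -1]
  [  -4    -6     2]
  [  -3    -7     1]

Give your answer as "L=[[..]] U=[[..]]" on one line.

  R1 -= -4·R0 → [0,-2,-2]
  R2 -= -3·R0 → [0,-4,-2]
  R2 -= 2·R1 → [0,0,2]

L=[[1,0,0],[-4,1,0],[-3,2,1]] U=[[1,1,-1],[0,-2,-2],[0,0,2]]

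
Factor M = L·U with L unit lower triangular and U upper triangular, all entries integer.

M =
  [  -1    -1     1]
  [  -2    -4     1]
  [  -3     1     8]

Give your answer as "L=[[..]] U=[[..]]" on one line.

L=[[1,0,0],[2,1,0],[3,-2,1]] U=[[-1,-1,1],[0,-2,-1],[0,0,3]]

  row1 -= 2·row0 → [0,-2,-1]
  row2 -= 3·row0 → [0,4,5]
  row2 -= -2·row1 → [0,0,3]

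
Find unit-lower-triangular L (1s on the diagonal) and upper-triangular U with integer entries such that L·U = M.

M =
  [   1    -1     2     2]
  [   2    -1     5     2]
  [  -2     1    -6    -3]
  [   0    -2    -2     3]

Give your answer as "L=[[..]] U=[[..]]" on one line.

  row1 -= 2·row0 → [0,1,1,-2]
  row2 -= -2·row0 → [0,-1,-2,1]
  row3 -= 0·row0 → [0,-2,-2,3]
  row2 -= -1·row1 → [0,0,-1,-1]
  row3 -= -2·row1 → [0,0,0,-1]
  row3 -= 0·row2 → [0,0,0,-1]

L=[[1,0,0,0],[2,1,0,0],[-2,-1,1,0],[0,-2,0,1]] U=[[1,-1,2,2],[0,1,1,-2],[0,0,-1,-1],[0,0,0,-1]]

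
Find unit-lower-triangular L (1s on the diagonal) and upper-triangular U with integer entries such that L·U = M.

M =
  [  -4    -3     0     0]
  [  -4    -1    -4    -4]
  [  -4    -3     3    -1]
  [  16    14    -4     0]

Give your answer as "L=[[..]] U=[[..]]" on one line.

L=[[1,0,0,0],[1,1,0,0],[1,0,1,0],[-4,1,0,1]] U=[[-4,-3,0,0],[0,2,-4,-4],[0,0,3,-1],[0,0,0,4]]

  R1 -= 1·R0 → [0,2,-4,-4]
  R2 -= 1·R0 → [0,0,3,-1]
  R3 -= -4·R0 → [0,2,-4,0]
  R2 -= 0·R1 → [0,0,3,-1]
  R3 -= 1·R1 → [0,0,0,4]
  R3 -= 0·R2 → [0,0,0,4]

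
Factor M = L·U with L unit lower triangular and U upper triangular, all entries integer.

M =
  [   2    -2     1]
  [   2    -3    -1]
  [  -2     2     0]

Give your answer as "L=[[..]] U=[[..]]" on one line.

L=[[1,0,0],[1,1,0],[-1,0,1]] U=[[2,-2,1],[0,-1,-2],[0,0,1]]

  r1 -= 1·r0 → [0,-1,-2]
  r2 -= -1·r0 → [0,0,1]
  r2 -= 0·r1 → [0,0,1]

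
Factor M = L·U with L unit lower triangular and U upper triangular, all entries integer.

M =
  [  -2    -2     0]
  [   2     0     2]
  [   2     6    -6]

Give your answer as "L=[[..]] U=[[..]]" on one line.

L=[[1,0,0],[-1,1,0],[-1,-2,1]] U=[[-2,-2,0],[0,-2,2],[0,0,-2]]

  row1 -= -1·row0 → [0,-2,2]
  row2 -= -1·row0 → [0,4,-6]
  row2 -= -2·row1 → [0,0,-2]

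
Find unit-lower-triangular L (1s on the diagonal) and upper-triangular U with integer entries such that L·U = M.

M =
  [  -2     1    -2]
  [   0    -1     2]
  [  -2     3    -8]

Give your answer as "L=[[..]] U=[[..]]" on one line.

  r1 -= 0·r0 → [0,-1,2]
  r2 -= 1·r0 → [0,2,-6]
  r2 -= -2·r1 → [0,0,-2]

L=[[1,0,0],[0,1,0],[1,-2,1]] U=[[-2,1,-2],[0,-1,2],[0,0,-2]]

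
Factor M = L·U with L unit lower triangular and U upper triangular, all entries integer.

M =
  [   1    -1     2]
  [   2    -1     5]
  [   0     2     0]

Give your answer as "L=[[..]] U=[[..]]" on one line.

  R1 -= 2·R0 → [0,1,1]
  R2 -= 0·R0 → [0,2,0]
  R2 -= 2·R1 → [0,0,-2]

L=[[1,0,0],[2,1,0],[0,2,1]] U=[[1,-1,2],[0,1,1],[0,0,-2]]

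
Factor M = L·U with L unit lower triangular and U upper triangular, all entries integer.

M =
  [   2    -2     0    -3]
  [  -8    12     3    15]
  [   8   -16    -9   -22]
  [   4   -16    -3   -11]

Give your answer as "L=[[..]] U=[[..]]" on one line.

  row1 -= -4·row0 → [0,4,3,3]
  row2 -= 4·row0 → [0,-8,-9,-10]
  row3 -= 2·row0 → [0,-12,-3,-5]
  row2 -= -2·row1 → [0,0,-3,-4]
  row3 -= -3·row1 → [0,0,6,4]
  row3 -= -2·row2 → [0,0,0,-4]

L=[[1,0,0,0],[-4,1,0,0],[4,-2,1,0],[2,-3,-2,1]] U=[[2,-2,0,-3],[0,4,3,3],[0,0,-3,-4],[0,0,0,-4]]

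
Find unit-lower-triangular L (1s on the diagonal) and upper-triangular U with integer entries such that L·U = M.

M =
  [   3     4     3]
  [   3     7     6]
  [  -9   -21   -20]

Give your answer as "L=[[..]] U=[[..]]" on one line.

L=[[1,0,0],[1,1,0],[-3,-3,1]] U=[[3,4,3],[0,3,3],[0,0,-2]]

  row1 -= 1·row0 → [0,3,3]
  row2 -= -3·row0 → [0,-9,-11]
  row2 -= -3·row1 → [0,0,-2]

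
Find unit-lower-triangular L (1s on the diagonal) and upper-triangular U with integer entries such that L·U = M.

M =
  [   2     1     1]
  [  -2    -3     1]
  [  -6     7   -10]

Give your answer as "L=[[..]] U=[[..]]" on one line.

  row1 -= -1·row0 → [0,-2,2]
  row2 -= -3·row0 → [0,10,-7]
  row2 -= -5·row1 → [0,0,3]

L=[[1,0,0],[-1,1,0],[-3,-5,1]] U=[[2,1,1],[0,-2,2],[0,0,3]]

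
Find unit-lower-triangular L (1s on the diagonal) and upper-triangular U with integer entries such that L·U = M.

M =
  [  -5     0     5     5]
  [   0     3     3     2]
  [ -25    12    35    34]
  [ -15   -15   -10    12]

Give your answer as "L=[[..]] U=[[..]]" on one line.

  R1 -= 0·R0 → [0,3,3,2]
  R2 -= 5·R0 → [0,12,10,9]
  R3 -= 3·R0 → [0,-15,-25,-3]
  R2 -= 4·R1 → [0,0,-2,1]
  R3 -= -5·R1 → [0,0,-10,7]
  R3 -= 5·R2 → [0,0,0,2]

L=[[1,0,0,0],[0,1,0,0],[5,4,1,0],[3,-5,5,1]] U=[[-5,0,5,5],[0,3,3,2],[0,0,-2,1],[0,0,0,2]]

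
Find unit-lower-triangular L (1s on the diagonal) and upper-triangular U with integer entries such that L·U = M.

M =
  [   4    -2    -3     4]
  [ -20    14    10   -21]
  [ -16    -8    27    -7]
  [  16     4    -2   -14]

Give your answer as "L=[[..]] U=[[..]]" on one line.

  r1 -= -5·r0 → [0,4,-5,-1]
  r2 -= -4·r0 → [0,-16,15,9]
  r3 -= 4·r0 → [0,12,10,-30]
  r2 -= -4·r1 → [0,0,-5,5]
  r3 -= 3·r1 → [0,0,25,-27]
  r3 -= -5·r2 → [0,0,0,-2]

L=[[1,0,0,0],[-5,1,0,0],[-4,-4,1,0],[4,3,-5,1]] U=[[4,-2,-3,4],[0,4,-5,-1],[0,0,-5,5],[0,0,0,-2]]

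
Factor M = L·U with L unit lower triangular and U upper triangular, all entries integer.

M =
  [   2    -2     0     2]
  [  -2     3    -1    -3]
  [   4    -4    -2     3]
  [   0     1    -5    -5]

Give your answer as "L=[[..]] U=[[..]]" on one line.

  row1 -= -1·row0 → [0,1,-1,-1]
  row2 -= 2·row0 → [0,0,-2,-1]
  row3 -= 0·row0 → [0,1,-5,-5]
  row2 -= 0·row1 → [0,0,-2,-1]
  row3 -= 1·row1 → [0,0,-4,-4]
  row3 -= 2·row2 → [0,0,0,-2]

L=[[1,0,0,0],[-1,1,0,0],[2,0,1,0],[0,1,2,1]] U=[[2,-2,0,2],[0,1,-1,-1],[0,0,-2,-1],[0,0,0,-2]]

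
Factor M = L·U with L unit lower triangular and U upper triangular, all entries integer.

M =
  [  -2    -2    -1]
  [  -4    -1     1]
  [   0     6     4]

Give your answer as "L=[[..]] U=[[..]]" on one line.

  R1 -= 2·R0 → [0,3,3]
  R2 -= 0·R0 → [0,6,4]
  R2 -= 2·R1 → [0,0,-2]

L=[[1,0,0],[2,1,0],[0,2,1]] U=[[-2,-2,-1],[0,3,3],[0,0,-2]]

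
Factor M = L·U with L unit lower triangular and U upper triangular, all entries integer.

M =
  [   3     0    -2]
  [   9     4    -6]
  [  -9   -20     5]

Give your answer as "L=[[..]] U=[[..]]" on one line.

L=[[1,0,0],[3,1,0],[-3,-5,1]] U=[[3,0,-2],[0,4,0],[0,0,-1]]

  r1 -= 3·r0 → [0,4,0]
  r2 -= -3·r0 → [0,-20,-1]
  r2 -= -5·r1 → [0,0,-1]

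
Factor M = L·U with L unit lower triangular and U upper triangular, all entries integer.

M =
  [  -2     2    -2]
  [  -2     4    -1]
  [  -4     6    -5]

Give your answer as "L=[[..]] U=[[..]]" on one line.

L=[[1,0,0],[1,1,0],[2,1,1]] U=[[-2,2,-2],[0,2,1],[0,0,-2]]

  row1 -= 1·row0 → [0,2,1]
  row2 -= 2·row0 → [0,2,-1]
  row2 -= 1·row1 → [0,0,-2]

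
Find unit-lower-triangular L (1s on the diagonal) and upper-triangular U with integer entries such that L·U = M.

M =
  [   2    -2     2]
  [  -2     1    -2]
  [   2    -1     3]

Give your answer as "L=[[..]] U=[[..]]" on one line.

L=[[1,0,0],[-1,1,0],[1,-1,1]] U=[[2,-2,2],[0,-1,0],[0,0,1]]

  R1 -= -1·R0 → [0,-1,0]
  R2 -= 1·R0 → [0,1,1]
  R2 -= -1·R1 → [0,0,1]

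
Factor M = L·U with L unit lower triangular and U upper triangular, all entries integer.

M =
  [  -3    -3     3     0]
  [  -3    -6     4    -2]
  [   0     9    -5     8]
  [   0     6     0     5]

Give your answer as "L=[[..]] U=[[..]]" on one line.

  row1 -= 1·row0 → [0,-3,1,-2]
  row2 -= 0·row0 → [0,9,-5,8]
  row3 -= 0·row0 → [0,6,0,5]
  row2 -= -3·row1 → [0,0,-2,2]
  row3 -= -2·row1 → [0,0,2,1]
  row3 -= -1·row2 → [0,0,0,3]

L=[[1,0,0,0],[1,1,0,0],[0,-3,1,0],[0,-2,-1,1]] U=[[-3,-3,3,0],[0,-3,1,-2],[0,0,-2,2],[0,0,0,3]]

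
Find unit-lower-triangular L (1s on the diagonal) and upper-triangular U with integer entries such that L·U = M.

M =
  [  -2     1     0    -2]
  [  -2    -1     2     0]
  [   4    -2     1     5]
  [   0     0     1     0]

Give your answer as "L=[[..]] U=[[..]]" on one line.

L=[[1,0,0,0],[1,1,0,0],[-2,0,1,0],[0,0,1,1]] U=[[-2,1,0,-2],[0,-2,2,2],[0,0,1,1],[0,0,0,-1]]

  R1 -= 1·R0 → [0,-2,2,2]
  R2 -= -2·R0 → [0,0,1,1]
  R3 -= 0·R0 → [0,0,1,0]
  R2 -= 0·R1 → [0,0,1,1]
  R3 -= 0·R1 → [0,0,1,0]
  R3 -= 1·R2 → [0,0,0,-1]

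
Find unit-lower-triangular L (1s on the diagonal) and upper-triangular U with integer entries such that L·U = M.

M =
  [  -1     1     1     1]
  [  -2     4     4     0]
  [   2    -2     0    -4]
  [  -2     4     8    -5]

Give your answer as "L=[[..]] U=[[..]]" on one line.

  r1 -= 2·r0 → [0,2,2,-2]
  r2 -= -2·r0 → [0,0,2,-2]
  r3 -= 2·r0 → [0,2,6,-7]
  r2 -= 0·r1 → [0,0,2,-2]
  r3 -= 1·r1 → [0,0,4,-5]
  r3 -= 2·r2 → [0,0,0,-1]

L=[[1,0,0,0],[2,1,0,0],[-2,0,1,0],[2,1,2,1]] U=[[-1,1,1,1],[0,2,2,-2],[0,0,2,-2],[0,0,0,-1]]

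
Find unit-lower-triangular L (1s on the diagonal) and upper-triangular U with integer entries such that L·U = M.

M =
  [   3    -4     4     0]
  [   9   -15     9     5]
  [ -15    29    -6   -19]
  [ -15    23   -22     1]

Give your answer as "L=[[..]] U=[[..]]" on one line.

  r1 -= 3·r0 → [0,-3,-3,5]
  r2 -= -5·r0 → [0,9,14,-19]
  r3 -= -5·r0 → [0,3,-2,1]
  r2 -= -3·r1 → [0,0,5,-4]
  r3 -= -1·r1 → [0,0,-5,6]
  r3 -= -1·r2 → [0,0,0,2]

L=[[1,0,0,0],[3,1,0,0],[-5,-3,1,0],[-5,-1,-1,1]] U=[[3,-4,4,0],[0,-3,-3,5],[0,0,5,-4],[0,0,0,2]]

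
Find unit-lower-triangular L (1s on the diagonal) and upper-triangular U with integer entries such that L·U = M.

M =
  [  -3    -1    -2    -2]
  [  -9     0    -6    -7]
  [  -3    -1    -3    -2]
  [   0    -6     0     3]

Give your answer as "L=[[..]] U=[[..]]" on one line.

L=[[1,0,0,0],[3,1,0,0],[1,0,1,0],[0,-2,0,1]] U=[[-3,-1,-2,-2],[0,3,0,-1],[0,0,-1,0],[0,0,0,1]]

  r1 -= 3·r0 → [0,3,0,-1]
  r2 -= 1·r0 → [0,0,-1,0]
  r3 -= 0·r0 → [0,-6,0,3]
  r2 -= 0·r1 → [0,0,-1,0]
  r3 -= -2·r1 → [0,0,0,1]
  r3 -= 0·r2 → [0,0,0,1]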